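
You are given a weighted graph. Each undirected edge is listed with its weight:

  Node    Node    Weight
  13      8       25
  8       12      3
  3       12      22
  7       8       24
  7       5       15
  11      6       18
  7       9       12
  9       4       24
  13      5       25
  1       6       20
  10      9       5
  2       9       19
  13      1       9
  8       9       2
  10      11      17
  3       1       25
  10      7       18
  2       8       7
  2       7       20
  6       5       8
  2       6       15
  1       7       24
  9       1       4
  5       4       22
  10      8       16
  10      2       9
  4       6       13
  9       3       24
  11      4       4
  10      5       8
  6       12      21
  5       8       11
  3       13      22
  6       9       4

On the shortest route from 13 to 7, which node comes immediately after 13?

Candidate routes:
13 → 1 → 7: 9+24 = 33
13 → 1 → 9 → 7: 9+4+12 = 25
13 → 8 → 9 → 7: 25+2+12 = 39
13 → 1 → 9 → 10 → 7: 9+4+5+18 = 36
Cheapest is 13 → 1 → 9 → 7 at 25.
So from 13 the first move is to 1.

1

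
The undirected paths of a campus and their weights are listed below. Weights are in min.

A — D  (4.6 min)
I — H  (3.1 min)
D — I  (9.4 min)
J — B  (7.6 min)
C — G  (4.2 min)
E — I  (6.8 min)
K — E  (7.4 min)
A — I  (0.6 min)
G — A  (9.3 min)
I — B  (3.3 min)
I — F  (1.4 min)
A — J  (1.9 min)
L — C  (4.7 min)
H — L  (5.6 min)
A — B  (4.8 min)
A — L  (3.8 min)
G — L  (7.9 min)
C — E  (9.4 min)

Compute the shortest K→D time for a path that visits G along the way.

Best K to G: K → E → C → G costing 21
Best G to D: G → A → D costing 13.9
Total via G: 21 + 13.9 = 34.9 min.

34.9 min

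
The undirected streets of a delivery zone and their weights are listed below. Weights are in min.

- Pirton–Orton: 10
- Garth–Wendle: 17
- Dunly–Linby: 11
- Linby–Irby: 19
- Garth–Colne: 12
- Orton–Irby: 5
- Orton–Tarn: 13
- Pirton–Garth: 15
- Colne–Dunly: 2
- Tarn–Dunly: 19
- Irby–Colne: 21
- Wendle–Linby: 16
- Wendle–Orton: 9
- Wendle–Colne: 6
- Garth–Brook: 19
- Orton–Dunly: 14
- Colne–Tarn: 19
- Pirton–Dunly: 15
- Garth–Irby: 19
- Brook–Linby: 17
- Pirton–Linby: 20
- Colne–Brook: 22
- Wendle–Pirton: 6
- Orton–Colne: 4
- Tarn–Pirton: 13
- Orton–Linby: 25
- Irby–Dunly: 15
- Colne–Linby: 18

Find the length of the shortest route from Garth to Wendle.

Shortest distances from Garth:
Garth: 0
Colne: 12  (via Garth)
Dunly: 14  (via Colne)
Pirton: 15  (via Garth)
Orton: 16  (via Colne)
Wendle: 17  (via Garth)
Shortest route: Garth–Wendle = 17 min.

17 min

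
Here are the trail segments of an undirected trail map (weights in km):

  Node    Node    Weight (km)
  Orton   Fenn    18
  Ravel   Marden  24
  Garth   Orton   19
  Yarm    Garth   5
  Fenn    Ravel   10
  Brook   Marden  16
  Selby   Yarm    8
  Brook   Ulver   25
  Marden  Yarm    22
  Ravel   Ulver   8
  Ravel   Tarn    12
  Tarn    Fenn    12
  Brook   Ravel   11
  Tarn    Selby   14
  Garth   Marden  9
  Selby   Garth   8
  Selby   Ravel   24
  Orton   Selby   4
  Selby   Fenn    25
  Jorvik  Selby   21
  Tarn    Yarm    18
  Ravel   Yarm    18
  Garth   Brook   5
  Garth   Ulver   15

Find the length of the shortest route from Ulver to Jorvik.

44 km

Running Dijkstra from Ulver:
Ulver: 0
Ravel: 8  (via Ulver)
Garth: 15  (via Ulver)
Fenn: 18  (via Ravel)
Brook: 19  (via Ravel)
Tarn: 20  (via Ravel)
Yarm: 20  (via Garth)
Selby: 23  (via Garth)
Marden: 24  (via Garth)
Orton: 27  (via Selby)
Jorvik: 44  (via Selby)
Shortest route: Ulver → Garth → Selby → Jorvik = 44 km.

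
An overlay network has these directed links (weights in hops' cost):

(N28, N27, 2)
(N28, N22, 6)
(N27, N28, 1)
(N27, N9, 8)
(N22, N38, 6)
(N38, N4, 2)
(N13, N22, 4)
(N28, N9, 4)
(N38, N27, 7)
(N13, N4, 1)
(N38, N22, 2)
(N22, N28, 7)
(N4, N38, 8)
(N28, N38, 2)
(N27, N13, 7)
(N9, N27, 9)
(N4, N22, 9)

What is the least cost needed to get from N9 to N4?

14 hops' cost

Compare a few routes:
N9 - N27 - N13 - N4: 9+7+1 = 17
N9 - N27 - N28 - N38 - N4: 9+1+2+2 = 14
N9 - N27 - N28 - N22 - N38 - N4: 9+1+6+6+2 = 24
Cheapest is N9 - N27 - N28 - N38 - N4 at 14 hops' cost.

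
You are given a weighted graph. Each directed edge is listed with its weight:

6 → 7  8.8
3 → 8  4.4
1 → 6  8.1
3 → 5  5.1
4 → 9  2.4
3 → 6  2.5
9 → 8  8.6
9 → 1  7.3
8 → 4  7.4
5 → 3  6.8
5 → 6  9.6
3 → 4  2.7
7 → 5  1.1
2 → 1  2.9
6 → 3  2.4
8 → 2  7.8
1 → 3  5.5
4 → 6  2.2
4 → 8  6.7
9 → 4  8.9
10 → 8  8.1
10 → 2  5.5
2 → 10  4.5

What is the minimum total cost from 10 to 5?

Enumerating some paths:
10 - 2 - 1 - 6 - 3 - 5: 5.5+2.9+8.1+2.4+5.1 = 24
10 - 8 - 4 - 6 - 3 - 5: 8.1+7.4+2.2+2.4+5.1 = 25.2
10 - 2 - 1 - 3 - 5: 5.5+2.9+5.5+5.1 = 19
The minimum is 19 via 10 - 2 - 1 - 3 - 5.

19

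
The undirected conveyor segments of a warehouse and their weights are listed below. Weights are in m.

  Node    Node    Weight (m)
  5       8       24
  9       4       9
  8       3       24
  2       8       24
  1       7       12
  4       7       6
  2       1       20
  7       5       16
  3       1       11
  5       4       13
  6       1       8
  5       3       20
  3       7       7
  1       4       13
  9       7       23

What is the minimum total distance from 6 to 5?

34 m

Enumerating some paths:
6–1–4–5: 8+13+13 = 34
6–1–7–4–5: 8+12+6+13 = 39
6–1–7–5: 8+12+16 = 36
6–1–3–5: 8+11+20 = 39
Cheapest is 6–1–4–5 at 34 m.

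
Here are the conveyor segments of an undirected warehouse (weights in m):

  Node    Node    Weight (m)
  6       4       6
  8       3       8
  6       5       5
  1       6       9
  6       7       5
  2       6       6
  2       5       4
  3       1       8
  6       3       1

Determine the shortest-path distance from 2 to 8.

Enumerating some paths:
2 → 6 → 3 → 8: 6+1+8 = 15
2 → 5 → 6 → 3 → 8: 4+5+1+8 = 18
2 → 6 → 1 → 3 → 8: 6+9+8+8 = 31
The minimum is 15 m via 2 → 6 → 3 → 8.

15 m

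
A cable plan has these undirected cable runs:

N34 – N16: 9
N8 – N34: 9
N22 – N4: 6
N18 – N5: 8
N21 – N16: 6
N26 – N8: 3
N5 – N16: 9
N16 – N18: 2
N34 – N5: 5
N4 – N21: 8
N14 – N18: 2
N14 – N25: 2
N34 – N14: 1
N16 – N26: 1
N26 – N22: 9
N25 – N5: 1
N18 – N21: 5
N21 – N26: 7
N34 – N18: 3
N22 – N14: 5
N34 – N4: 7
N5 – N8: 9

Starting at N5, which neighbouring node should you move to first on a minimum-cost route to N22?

N25

Candidate routes:
N5 → N25 → N14 → N22: 1+2+5 = 8
N5 → N18 → N14 → N22: 8+2+5 = 15
N5 → N34 → N14 → N22: 5+1+5 = 11
Cheapest is N5 → N25 → N14 → N22 at 8.
So from N5 the first move is to N25.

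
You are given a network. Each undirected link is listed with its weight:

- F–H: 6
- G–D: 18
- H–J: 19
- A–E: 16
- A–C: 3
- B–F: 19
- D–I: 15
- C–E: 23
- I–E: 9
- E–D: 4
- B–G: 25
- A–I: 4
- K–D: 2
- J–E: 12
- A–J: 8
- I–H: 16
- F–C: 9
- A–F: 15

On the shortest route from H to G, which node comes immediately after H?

Compare a few routes:
H → F → B → G: 6+19+25 = 50
H → I → E → D → G: 16+9+4+18 = 47
H → I → D → G: 16+15+18 = 49
H → F → C → A → I → E → D → G: 6+9+3+4+9+4+18 = 53
The minimum is 47 via H → I → E → D → G.
So from H the first move is to I.

I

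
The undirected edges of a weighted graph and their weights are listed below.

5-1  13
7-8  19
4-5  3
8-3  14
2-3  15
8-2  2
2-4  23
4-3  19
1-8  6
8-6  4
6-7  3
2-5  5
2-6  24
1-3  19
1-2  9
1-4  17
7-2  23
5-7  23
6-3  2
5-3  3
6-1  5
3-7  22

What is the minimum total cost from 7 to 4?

Candidate routes:
7 - 6 - 8 - 2 - 5 - 4: 3+4+2+5+3 = 17
7 - 6 - 3 - 5 - 4: 3+2+3+3 = 11
The minimum is 11 via 7 - 6 - 3 - 5 - 4.

11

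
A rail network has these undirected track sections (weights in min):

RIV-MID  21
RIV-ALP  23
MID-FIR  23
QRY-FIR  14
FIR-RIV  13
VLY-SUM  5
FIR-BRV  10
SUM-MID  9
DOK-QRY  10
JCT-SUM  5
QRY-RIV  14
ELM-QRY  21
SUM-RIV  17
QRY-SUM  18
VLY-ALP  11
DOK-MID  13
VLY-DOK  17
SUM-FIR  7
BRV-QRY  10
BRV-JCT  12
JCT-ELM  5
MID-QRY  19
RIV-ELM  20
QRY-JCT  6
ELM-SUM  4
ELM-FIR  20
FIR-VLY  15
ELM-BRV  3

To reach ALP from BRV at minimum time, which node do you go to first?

Enumerating some paths:
BRV–ELM–JCT–SUM–VLY–ALP: 3+5+5+5+11 = 29
BRV–ELM–SUM–VLY–ALP: 3+4+5+11 = 23
Cheapest is BRV–ELM–SUM–VLY–ALP at 23 min.
So from BRV the first move is to ELM.

ELM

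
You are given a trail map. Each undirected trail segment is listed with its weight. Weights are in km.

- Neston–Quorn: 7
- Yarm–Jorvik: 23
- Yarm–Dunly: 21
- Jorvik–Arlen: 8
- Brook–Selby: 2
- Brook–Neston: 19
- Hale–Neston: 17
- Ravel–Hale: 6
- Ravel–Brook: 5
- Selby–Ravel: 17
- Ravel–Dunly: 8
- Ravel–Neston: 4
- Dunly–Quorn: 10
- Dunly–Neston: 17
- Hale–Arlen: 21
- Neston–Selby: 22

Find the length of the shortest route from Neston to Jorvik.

Compare a few routes:
Neston - Hale - Arlen - Jorvik: 17+21+8 = 46
Neston - Ravel - Dunly - Yarm - Jorvik: 4+8+21+23 = 56
Neston - Ravel - Hale - Arlen - Jorvik: 4+6+21+8 = 39
The minimum is 39 km via Neston - Ravel - Hale - Arlen - Jorvik.

39 km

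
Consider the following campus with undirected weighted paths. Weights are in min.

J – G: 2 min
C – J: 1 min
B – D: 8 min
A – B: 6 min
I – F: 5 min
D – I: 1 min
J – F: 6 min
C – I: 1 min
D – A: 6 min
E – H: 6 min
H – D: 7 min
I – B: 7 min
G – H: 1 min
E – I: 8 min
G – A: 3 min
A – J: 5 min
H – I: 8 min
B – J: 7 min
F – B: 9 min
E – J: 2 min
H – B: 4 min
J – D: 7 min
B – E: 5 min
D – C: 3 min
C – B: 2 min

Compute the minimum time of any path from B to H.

Candidate routes:
B - C - J - G - H: 2+1+2+1 = 6
B - H: 4 = 4
The minimum is 4 min via B - H.

4 min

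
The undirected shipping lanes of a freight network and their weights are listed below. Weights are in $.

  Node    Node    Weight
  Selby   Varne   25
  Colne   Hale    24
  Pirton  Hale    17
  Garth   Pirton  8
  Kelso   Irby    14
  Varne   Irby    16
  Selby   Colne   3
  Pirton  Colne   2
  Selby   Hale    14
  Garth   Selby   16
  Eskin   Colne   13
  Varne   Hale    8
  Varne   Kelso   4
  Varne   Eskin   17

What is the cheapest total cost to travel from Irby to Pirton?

$41

Enumerating some paths:
Irby–Varne–Hale–Pirton: 16+8+17 = 41
Irby–Varne–Hale–Selby–Colne–Pirton: 16+8+14+3+2 = 43
Cheapest is Irby–Varne–Hale–Pirton at $41.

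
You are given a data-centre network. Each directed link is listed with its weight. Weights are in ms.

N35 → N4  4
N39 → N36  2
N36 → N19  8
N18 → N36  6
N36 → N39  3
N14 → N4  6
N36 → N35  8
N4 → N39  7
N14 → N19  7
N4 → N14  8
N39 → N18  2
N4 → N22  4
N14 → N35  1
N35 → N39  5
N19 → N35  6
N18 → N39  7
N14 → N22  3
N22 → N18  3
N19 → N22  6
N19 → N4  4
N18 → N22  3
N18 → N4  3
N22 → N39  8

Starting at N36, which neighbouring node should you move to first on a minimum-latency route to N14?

Enumerating some paths:
N36 - N35 - N39 - N18 - N4 - N14: 8+5+2+3+8 = 26
N36 - N39 - N18 - N4 - N14: 3+2+3+8 = 16
N36 - N35 - N4 - N14: 8+4+8 = 20
N36 - N19 - N4 - N14: 8+4+8 = 20
Cheapest is N36 - N39 - N18 - N4 - N14 at 16 ms.
So from N36 the first move is to N39.

N39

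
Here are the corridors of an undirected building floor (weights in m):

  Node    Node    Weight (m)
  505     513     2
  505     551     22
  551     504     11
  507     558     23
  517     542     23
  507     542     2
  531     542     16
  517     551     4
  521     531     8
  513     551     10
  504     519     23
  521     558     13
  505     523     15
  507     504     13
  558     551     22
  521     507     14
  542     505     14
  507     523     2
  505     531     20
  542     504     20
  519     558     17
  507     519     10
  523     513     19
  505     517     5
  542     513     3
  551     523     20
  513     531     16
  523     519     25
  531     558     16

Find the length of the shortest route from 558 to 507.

23 m

Candidate routes:
558–507: 23 = 23
558–519–507: 17+10 = 27
The minimum is 23 m via 558–507.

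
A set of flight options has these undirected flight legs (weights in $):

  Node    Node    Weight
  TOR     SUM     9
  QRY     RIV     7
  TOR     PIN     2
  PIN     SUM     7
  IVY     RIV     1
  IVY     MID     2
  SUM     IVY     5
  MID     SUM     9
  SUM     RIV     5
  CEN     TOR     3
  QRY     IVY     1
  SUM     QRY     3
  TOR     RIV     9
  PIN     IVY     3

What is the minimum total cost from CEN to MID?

Compare a few routes:
CEN–TOR–SUM–QRY–IVY–MID: 3+9+3+1+2 = 18
CEN–TOR–RIV–IVY–MID: 3+9+1+2 = 15
CEN–TOR–PIN–IVY–MID: 3+2+3+2 = 10
CEN–TOR–PIN–SUM–QRY–IVY–MID: 3+2+7+3+1+2 = 18
The minimum is $10 via CEN–TOR–PIN–IVY–MID.

$10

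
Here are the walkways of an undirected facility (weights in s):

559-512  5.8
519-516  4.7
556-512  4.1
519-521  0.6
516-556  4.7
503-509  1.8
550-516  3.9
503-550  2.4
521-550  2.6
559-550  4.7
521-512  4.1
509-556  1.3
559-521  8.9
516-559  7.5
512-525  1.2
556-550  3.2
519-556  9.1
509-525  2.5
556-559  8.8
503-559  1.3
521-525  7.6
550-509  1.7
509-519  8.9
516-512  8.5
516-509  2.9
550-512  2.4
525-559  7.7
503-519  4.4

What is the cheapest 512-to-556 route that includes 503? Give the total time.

7.9 s

Shortest 512→503: 512 → 550 → 503 = 4.8
Best 503 to 556: 503 → 509 → 556 costing 3.1
Total via 503: 4.8 + 3.1 = 7.9 s.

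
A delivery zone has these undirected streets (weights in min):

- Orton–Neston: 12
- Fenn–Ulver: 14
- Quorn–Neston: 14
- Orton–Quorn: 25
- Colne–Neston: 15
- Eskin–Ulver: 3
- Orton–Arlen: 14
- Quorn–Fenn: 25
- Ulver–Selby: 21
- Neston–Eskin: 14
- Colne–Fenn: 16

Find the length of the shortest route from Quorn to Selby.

52 min

Candidate routes:
Quorn → Orton → Neston → Eskin → Ulver → Selby: 25+12+14+3+21 = 75
Quorn → Fenn → Ulver → Selby: 25+14+21 = 60
Quorn → Neston → Eskin → Ulver → Selby: 14+14+3+21 = 52
Cheapest is Quorn → Neston → Eskin → Ulver → Selby at 52 min.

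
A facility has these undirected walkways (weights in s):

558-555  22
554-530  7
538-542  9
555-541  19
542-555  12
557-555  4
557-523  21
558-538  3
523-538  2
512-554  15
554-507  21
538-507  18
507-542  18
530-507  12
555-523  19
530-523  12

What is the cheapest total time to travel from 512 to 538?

Compare a few routes:
512 - 554 - 530 - 507 - 538: 15+7+12+18 = 52
512 - 554 - 530 - 523 - 538: 15+7+12+2 = 36
512 - 554 - 507 - 538: 15+21+18 = 54
Cheapest is 512 - 554 - 530 - 523 - 538 at 36 s.

36 s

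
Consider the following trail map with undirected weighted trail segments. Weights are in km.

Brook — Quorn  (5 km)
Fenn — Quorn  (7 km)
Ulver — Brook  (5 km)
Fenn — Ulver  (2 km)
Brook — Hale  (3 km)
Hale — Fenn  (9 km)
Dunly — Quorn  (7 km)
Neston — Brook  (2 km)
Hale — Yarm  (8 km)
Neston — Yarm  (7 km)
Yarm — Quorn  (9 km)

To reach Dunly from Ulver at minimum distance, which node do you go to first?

Fenn

Candidate routes:
Ulver - Brook - Quorn - Dunly: 5+5+7 = 17
Ulver - Fenn - Quorn - Dunly: 2+7+7 = 16
Cheapest is Ulver - Fenn - Quorn - Dunly at 16 km.
So from Ulver the first move is to Fenn.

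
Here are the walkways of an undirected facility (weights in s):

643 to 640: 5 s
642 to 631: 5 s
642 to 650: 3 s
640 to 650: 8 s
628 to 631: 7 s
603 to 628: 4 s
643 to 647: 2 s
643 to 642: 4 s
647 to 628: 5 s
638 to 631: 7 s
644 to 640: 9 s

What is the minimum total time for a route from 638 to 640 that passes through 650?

23 s

Shortest 638→650: 638–631–642–650 = 15
Shortest 650→640: 650–640 = 8
Total via 650: 15 + 8 = 23 s.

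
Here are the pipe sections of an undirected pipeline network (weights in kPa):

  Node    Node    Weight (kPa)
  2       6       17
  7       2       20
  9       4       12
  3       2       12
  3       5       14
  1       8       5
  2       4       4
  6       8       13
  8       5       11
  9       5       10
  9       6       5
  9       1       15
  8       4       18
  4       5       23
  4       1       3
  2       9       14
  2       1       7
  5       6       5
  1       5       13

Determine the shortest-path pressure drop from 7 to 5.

40 kPa

Candidate routes:
7–2–4–1–8–5: 20+4+3+5+11 = 43
7–2–1–8–5: 20+7+5+11 = 43
7–2–1–5: 20+7+13 = 40
7–2–6–5: 20+17+5 = 42
The minimum is 40 kPa via 7–2–1–5.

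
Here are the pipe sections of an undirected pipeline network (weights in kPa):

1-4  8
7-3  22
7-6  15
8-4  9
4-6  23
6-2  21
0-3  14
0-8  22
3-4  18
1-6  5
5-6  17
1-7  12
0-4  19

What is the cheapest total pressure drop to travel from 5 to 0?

Shortest distances from 5:
5: 0
6: 17  (via 5)
1: 22  (via 6)
4: 30  (via 1)
7: 32  (via 6)
2: 38  (via 6)
8: 39  (via 4)
3: 48  (via 4)
0: 49  (via 4)
Shortest route: 5 → 6 → 1 → 4 → 0 = 49 kPa.

49 kPa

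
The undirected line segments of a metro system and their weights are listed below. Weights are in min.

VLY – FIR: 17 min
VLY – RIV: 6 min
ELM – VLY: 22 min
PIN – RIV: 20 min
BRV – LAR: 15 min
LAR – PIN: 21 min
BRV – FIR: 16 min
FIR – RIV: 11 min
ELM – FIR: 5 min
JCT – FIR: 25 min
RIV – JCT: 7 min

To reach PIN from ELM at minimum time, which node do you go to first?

Compare a few routes:
ELM - FIR - RIV - PIN: 5+11+20 = 36
ELM - VLY - RIV - PIN: 22+6+20 = 48
Cheapest is ELM - FIR - RIV - PIN at 36 min.
So from ELM the first move is to FIR.

FIR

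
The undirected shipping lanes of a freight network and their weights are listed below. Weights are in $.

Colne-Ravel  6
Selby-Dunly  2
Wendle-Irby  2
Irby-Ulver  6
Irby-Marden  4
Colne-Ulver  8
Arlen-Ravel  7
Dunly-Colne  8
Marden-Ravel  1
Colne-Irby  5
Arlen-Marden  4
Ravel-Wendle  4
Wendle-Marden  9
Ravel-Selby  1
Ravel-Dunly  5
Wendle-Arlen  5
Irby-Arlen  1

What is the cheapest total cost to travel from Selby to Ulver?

$12

Shortest distances from Selby:
Selby: 0
Ravel: 1  (via Selby)
Dunly: 2  (via Selby)
Marden: 2  (via Ravel)
Wendle: 5  (via Ravel)
Irby: 6  (via Marden)
Arlen: 6  (via Marden)
Colne: 7  (via Ravel)
Ulver: 12  (via Irby)
Shortest route: Selby–Ravel–Marden–Irby–Ulver = $12.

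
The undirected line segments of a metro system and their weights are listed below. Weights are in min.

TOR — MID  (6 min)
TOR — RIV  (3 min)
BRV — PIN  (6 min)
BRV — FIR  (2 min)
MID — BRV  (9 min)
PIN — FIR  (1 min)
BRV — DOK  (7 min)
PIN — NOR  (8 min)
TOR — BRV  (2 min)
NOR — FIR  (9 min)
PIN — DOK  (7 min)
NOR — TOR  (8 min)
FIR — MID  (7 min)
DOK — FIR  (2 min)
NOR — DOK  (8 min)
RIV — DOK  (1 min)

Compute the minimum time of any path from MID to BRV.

8 min

Settle nodes by increasing distance from MID:
MID: 0
TOR: 6  (via MID)
FIR: 7  (via MID)
BRV: 8  (via TOR)
Shortest route: MID–TOR–BRV = 8 min.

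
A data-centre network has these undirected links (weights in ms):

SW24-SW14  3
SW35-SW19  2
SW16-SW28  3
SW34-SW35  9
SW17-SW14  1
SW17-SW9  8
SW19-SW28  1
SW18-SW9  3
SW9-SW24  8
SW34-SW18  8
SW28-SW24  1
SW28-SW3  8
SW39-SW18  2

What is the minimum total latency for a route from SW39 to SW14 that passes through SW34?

26 ms

Best SW39 to SW34: SW39–SW18–SW34 costing 10
Shortest SW34→SW14: SW34–SW35–SW19–SW28–SW24–SW14 = 16
Total via SW34: 10 + 16 = 26 ms.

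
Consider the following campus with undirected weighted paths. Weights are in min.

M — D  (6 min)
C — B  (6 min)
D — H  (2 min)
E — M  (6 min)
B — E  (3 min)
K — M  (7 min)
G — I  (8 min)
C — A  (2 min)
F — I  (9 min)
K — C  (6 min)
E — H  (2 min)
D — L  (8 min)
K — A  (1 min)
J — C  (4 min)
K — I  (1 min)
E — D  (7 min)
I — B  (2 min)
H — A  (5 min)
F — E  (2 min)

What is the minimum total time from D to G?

Shortest distances from D:
D: 0
H: 2  (via D)
E: 4  (via H)
F: 6  (via E)
M: 6  (via D)
A: 7  (via H)
B: 7  (via E)
K: 8  (via A)
L: 8  (via D)
C: 9  (via A)
I: 9  (via B)
J: 13  (via C)
G: 17  (via I)
Shortest route: D–H–E–B–I–G = 17 min.

17 min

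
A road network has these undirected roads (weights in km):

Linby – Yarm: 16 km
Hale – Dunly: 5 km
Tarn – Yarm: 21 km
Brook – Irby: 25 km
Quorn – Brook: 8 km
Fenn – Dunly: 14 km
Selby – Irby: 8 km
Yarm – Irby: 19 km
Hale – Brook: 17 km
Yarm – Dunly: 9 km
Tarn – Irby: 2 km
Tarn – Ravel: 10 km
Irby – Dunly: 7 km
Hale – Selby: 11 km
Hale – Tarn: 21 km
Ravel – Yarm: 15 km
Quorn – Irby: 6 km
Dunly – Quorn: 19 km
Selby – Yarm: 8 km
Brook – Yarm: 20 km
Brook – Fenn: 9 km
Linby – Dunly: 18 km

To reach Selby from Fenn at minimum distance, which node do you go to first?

Candidate routes:
Fenn–Dunly–Irby–Selby: 14+7+8 = 29
Fenn–Dunly–Hale–Selby: 14+5+11 = 30
The minimum is 29 km via Fenn–Dunly–Irby–Selby.
So from Fenn the first move is to Dunly.

Dunly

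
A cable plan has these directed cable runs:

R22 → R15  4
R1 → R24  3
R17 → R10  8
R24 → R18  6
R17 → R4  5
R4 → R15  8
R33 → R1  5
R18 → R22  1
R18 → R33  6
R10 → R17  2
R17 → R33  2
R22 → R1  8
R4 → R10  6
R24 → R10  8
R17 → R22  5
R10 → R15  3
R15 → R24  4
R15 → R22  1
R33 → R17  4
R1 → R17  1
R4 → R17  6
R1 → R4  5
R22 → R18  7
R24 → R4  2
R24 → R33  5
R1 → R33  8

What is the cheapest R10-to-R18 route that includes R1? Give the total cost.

18

Shortest R10→R1: R10 → R17 → R33 → R1 = 9
Best R1 to R18: R1 → R24 → R18 costing 9
Total via R1: 9 + 9 = 18.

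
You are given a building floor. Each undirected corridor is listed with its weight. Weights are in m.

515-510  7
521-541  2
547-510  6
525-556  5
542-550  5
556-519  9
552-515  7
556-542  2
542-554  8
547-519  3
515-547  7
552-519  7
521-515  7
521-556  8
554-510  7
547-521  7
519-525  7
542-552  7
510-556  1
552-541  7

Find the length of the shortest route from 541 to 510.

11 m

Compare a few routes:
541 → 521 → 547 → 510: 2+7+6 = 15
541 → 552 → 542 → 556 → 510: 7+7+2+1 = 17
541 → 521 → 515 → 510: 2+7+7 = 16
541 → 521 → 556 → 510: 2+8+1 = 11
Cheapest is 541 → 521 → 556 → 510 at 11 m.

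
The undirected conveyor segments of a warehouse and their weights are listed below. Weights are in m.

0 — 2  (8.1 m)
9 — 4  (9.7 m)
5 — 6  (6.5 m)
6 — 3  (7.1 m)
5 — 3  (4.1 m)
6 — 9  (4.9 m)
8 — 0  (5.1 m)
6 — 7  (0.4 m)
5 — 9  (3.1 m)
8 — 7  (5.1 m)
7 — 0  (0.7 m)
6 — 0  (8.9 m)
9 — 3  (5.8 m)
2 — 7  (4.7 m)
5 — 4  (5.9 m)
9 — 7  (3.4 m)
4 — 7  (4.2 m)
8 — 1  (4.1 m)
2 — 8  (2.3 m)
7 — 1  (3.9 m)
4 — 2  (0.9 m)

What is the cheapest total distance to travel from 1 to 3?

Settle nodes by increasing distance from 1:
1: 0
7: 3.9  (via 1)
8: 4.1  (via 1)
6: 4.3  (via 7)
0: 4.6  (via 7)
2: 6.4  (via 8)
4: 7.3  (via 2)
9: 7.3  (via 7)
5: 10.4  (via 9)
3: 11.4  (via 6)
Shortest route: 1–7–6–3 = 11.4 m.

11.4 m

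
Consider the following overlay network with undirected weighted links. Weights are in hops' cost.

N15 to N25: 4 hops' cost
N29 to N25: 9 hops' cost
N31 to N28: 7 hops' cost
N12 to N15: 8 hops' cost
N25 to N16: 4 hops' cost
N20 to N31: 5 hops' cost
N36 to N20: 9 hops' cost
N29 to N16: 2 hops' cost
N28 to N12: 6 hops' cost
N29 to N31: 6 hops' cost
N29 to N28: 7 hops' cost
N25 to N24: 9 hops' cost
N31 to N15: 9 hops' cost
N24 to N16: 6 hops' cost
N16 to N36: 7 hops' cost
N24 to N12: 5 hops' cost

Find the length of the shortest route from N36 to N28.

Running Dijkstra from N36:
N36: 0
N16: 7  (via N36)
N29: 9  (via N16)
N20: 9  (via N36)
N25: 11  (via N16)
N24: 13  (via N16)
N31: 14  (via N20)
N15: 15  (via N25)
N28: 16  (via N29)
Shortest route: N36–N16–N29–N28 = 16 hops' cost.

16 hops' cost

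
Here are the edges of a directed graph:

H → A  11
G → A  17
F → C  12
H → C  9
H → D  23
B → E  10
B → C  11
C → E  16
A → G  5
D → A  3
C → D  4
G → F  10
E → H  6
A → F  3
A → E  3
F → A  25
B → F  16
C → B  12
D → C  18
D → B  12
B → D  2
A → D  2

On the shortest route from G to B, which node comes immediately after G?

A

Compare a few routes:
G–F–C–D–B: 10+12+4+12 = 38
G–F–C–B: 10+12+12 = 34
G–A–D–B: 17+2+12 = 31
The minimum is 31 via G–A–D–B.
So from G the first move is to A.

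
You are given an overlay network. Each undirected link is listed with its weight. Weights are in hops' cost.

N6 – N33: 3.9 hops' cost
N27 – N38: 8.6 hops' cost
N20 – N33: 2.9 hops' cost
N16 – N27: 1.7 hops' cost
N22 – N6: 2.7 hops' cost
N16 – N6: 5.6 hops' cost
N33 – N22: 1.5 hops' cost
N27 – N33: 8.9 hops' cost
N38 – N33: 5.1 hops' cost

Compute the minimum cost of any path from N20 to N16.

12.4 hops' cost

Running Dijkstra from N20:
N20: 0
N33: 2.9  (via N20)
N22: 4.4  (via N33)
N6: 6.8  (via N33)
N38: 8  (via N33)
N27: 11.8  (via N33)
N16: 12.4  (via N6)
Shortest route: N20–N33–N6–N16 = 12.4 hops' cost.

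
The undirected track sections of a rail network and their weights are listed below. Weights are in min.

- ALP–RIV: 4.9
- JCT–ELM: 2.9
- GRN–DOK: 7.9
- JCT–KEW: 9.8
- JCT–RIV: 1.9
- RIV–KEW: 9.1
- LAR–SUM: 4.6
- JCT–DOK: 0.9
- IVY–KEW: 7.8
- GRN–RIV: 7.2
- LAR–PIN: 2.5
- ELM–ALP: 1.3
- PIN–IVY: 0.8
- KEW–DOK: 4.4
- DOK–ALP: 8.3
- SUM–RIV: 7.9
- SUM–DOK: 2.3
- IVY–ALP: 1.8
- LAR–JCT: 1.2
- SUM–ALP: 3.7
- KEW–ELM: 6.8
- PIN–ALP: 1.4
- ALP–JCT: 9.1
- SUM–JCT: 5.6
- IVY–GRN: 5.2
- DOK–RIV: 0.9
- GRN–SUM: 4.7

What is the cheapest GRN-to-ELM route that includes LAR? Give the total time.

12.6 min

Best GRN to LAR: GRN–IVY–PIN–LAR costing 8.5
Shortest LAR→ELM: LAR–JCT–ELM = 4.1
Total via LAR: 8.5 + 4.1 = 12.6 min.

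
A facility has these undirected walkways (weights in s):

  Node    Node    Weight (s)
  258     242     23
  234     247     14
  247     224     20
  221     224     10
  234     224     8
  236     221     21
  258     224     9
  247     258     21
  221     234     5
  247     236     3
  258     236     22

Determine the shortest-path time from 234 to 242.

Compare a few routes:
234–224–258–242: 8+9+23 = 40
234–221–224–258–242: 5+10+9+23 = 47
234–247–258–242: 14+21+23 = 58
Cheapest is 234–224–258–242 at 40 s.

40 s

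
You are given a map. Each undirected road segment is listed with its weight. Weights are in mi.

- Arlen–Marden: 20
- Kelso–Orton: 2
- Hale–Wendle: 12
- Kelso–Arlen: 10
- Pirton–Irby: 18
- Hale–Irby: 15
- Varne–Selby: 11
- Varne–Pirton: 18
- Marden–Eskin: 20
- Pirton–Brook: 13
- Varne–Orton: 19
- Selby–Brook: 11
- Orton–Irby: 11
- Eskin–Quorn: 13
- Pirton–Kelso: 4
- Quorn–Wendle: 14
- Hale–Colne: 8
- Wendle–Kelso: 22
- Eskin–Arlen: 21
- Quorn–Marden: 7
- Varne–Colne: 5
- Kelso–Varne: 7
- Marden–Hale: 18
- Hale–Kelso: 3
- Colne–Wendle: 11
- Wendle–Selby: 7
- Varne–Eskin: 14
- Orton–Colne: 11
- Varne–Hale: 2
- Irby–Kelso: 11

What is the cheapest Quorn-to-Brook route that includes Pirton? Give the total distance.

Best Quorn to Pirton: Quorn → Marden → Hale → Kelso → Pirton costing 32
Best Pirton to Brook: Pirton → Brook costing 13
Total via Pirton: 32 + 13 = 45 mi.

45 mi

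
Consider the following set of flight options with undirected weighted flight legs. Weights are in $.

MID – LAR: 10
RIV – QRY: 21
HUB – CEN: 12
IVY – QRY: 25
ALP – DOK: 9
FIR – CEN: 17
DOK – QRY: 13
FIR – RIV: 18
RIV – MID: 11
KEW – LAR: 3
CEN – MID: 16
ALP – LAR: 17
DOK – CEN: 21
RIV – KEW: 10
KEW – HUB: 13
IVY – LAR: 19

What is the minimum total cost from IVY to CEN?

Shortest distances from IVY:
IVY: 0
LAR: 19  (via IVY)
KEW: 22  (via LAR)
QRY: 25  (via IVY)
MID: 29  (via LAR)
RIV: 32  (via KEW)
HUB: 35  (via KEW)
ALP: 36  (via LAR)
DOK: 38  (via QRY)
CEN: 45  (via MID)
Shortest route: IVY → LAR → MID → CEN = $45.

$45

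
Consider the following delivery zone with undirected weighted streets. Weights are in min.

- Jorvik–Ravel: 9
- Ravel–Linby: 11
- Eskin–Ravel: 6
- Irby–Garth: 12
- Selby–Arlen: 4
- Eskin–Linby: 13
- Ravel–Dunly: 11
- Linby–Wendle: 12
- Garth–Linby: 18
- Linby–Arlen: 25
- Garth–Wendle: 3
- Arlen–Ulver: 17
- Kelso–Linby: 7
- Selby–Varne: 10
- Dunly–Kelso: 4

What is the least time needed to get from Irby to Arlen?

Enumerating some paths:
Irby–Garth–Wendle–Linby–Arlen: 12+3+12+25 = 52
Irby–Garth–Linby–Arlen: 12+18+25 = 55
Cheapest is Irby–Garth–Wendle–Linby–Arlen at 52 min.

52 min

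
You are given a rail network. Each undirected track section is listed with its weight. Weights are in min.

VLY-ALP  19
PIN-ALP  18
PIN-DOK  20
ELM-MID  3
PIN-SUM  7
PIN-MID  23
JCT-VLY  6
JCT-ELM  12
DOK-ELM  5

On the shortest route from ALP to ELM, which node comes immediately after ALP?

VLY

Enumerating some paths:
ALP - PIN - DOK - ELM: 18+20+5 = 43
ALP - VLY - JCT - ELM: 19+6+12 = 37
Cheapest is ALP - VLY - JCT - ELM at 37 min.
So from ALP the first move is to VLY.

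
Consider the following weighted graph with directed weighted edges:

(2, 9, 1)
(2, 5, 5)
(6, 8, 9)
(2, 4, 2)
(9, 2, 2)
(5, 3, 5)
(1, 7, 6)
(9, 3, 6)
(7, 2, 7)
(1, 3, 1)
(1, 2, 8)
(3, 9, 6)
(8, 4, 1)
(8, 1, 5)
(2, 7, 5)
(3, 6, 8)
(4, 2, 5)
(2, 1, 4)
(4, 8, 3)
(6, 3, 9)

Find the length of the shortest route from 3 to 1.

12

Compare a few routes:
3–6–8–1: 8+9+5 = 22
3–9–2–1: 6+2+4 = 12
3–9–2–4–8–1: 6+2+2+3+5 = 18
3–6–8–4–2–1: 8+9+1+5+4 = 27
Cheapest is 3–9–2–1 at 12.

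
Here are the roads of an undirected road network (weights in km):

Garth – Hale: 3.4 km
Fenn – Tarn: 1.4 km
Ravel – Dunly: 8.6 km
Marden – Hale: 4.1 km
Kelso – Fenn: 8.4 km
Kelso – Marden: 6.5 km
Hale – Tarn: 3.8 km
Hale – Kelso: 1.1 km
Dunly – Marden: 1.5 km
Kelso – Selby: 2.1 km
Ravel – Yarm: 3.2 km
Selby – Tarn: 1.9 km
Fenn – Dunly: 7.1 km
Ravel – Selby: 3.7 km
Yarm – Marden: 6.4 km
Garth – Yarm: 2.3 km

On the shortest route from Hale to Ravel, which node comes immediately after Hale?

Enumerating some paths:
Hale → Kelso → Selby → Ravel: 1.1+2.1+3.7 = 6.9
Hale → Garth → Yarm → Ravel: 3.4+2.3+3.2 = 8.9
Hale → Tarn → Selby → Ravel: 3.8+1.9+3.7 = 9.4
Cheapest is Hale → Kelso → Selby → Ravel at 6.9 km.
So from Hale the first move is to Kelso.

Kelso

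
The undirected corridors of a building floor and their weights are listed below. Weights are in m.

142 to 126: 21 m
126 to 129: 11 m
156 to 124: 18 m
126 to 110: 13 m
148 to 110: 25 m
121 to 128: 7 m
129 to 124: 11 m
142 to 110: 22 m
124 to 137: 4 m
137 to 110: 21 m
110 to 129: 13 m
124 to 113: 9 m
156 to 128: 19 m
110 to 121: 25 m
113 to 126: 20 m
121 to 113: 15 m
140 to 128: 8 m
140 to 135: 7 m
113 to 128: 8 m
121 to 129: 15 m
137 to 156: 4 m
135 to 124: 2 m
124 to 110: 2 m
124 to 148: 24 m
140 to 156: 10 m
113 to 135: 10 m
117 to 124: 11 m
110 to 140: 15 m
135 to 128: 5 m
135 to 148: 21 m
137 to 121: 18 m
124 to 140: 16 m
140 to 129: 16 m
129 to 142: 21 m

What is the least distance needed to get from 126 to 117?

26 m

Enumerating some paths:
126–129–124–117: 11+11+11 = 33
126–110–124–117: 13+2+11 = 26
Cheapest is 126–110–124–117 at 26 m.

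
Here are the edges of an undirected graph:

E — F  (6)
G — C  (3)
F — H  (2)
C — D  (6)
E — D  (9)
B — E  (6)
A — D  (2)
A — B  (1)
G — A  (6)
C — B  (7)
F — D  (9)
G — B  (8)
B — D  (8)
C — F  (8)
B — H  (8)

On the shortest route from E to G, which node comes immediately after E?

B

Enumerating some paths:
E → B → G: 6+8 = 14
E → B → C → G: 6+7+3 = 16
E → B → A → G: 6+1+6 = 13
The minimum is 13 via E → B → A → G.
So from E the first move is to B.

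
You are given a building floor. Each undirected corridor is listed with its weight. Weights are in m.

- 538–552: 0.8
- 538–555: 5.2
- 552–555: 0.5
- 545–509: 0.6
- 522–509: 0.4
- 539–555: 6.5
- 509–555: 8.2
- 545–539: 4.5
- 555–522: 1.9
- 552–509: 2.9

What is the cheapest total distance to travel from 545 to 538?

4.2 m

Candidate routes:
545 - 509 - 522 - 555 - 552 - 538: 0.6+0.4+1.9+0.5+0.8 = 4.2
545 - 509 - 552 - 538: 0.6+2.9+0.8 = 4.3
The minimum is 4.2 m via 545 - 509 - 522 - 555 - 552 - 538.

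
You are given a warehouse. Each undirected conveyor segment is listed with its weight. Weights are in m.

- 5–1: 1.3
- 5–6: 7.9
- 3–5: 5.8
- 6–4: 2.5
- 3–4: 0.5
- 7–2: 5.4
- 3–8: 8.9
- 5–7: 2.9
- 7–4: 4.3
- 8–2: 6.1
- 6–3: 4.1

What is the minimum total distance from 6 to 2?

Shortest distances from 6:
6: 0
4: 2.5  (via 6)
3: 3  (via 4)
7: 6.8  (via 4)
5: 7.9  (via 6)
1: 9.2  (via 5)
8: 11.9  (via 3)
2: 12.2  (via 7)
Shortest route: 6 → 4 → 7 → 2 = 12.2 m.

12.2 m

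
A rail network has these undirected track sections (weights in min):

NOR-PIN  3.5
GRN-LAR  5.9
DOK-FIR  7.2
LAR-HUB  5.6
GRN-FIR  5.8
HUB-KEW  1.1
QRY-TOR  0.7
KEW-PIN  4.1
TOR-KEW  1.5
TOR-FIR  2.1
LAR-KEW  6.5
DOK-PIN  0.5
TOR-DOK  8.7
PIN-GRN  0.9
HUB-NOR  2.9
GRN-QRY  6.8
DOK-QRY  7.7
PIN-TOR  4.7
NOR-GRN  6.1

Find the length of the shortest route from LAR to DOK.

Running Dijkstra from LAR:
LAR: 0
HUB: 5.6  (via LAR)
GRN: 5.9  (via LAR)
KEW: 6.5  (via LAR)
PIN: 6.8  (via GRN)
DOK: 7.3  (via PIN)
Shortest route: LAR–GRN–PIN–DOK = 7.3 min.

7.3 min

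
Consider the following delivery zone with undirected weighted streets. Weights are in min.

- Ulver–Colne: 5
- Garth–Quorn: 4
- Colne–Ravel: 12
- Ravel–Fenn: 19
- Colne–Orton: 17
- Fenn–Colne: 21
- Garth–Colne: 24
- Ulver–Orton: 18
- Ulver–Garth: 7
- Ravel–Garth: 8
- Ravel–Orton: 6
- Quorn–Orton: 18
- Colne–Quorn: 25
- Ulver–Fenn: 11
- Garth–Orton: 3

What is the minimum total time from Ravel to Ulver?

15 min

Candidate routes:
Ravel - Orton - Garth - Ulver: 6+3+7 = 16
Ravel - Colne - Ulver: 12+5 = 17
Ravel - Garth - Ulver: 8+7 = 15
Ravel - Orton - Ulver: 6+18 = 24
Cheapest is Ravel - Garth - Ulver at 15 min.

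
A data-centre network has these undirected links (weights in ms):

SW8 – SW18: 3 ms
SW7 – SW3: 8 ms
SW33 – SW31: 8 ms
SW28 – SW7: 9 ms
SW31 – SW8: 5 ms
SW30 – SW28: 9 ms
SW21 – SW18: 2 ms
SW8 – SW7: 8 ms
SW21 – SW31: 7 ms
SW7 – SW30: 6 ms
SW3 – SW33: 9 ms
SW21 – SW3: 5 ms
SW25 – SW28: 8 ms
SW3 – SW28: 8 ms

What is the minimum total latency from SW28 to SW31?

Candidate routes:
SW28 - SW3 - SW21 - SW31: 8+5+7 = 20
SW28 - SW7 - SW8 - SW31: 9+8+5 = 22
Cheapest is SW28 - SW3 - SW21 - SW31 at 20 ms.

20 ms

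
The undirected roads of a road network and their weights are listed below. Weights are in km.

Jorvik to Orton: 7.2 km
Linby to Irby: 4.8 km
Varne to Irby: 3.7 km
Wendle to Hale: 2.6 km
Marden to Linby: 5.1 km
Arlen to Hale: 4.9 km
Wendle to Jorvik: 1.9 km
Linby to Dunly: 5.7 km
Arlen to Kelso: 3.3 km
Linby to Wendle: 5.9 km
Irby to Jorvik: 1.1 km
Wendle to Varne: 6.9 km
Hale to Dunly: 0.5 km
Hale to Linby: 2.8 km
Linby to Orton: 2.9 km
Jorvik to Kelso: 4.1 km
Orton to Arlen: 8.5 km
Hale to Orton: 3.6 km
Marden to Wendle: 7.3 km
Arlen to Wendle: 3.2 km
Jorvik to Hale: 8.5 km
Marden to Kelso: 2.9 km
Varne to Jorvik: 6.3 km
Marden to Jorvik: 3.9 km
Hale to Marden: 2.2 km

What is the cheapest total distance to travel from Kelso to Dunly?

Running Dijkstra from Kelso:
Kelso: 0
Marden: 2.9  (via Kelso)
Arlen: 3.3  (via Kelso)
Jorvik: 4.1  (via Kelso)
Hale: 5.1  (via Marden)
Irby: 5.2  (via Jorvik)
Dunly: 5.6  (via Hale)
Shortest route: Kelso → Marden → Hale → Dunly = 5.6 km.

5.6 km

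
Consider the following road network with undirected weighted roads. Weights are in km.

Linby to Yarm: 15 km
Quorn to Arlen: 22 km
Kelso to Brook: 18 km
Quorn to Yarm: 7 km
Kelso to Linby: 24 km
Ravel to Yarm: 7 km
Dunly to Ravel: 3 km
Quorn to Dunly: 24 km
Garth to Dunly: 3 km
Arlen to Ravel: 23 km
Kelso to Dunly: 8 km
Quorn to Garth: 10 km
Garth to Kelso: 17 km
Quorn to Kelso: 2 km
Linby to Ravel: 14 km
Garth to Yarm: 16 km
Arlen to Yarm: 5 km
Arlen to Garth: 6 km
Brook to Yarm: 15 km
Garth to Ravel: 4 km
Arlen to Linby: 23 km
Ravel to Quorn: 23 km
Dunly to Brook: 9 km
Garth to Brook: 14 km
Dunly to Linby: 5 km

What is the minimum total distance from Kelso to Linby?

Enumerating some paths:
Kelso–Quorn–Yarm–Ravel–Dunly–Linby: 2+7+7+3+5 = 24
Kelso–Quorn–Garth–Ravel–Dunly–Linby: 2+10+4+3+5 = 24
Kelso–Quorn–Garth–Dunly–Linby: 2+10+3+5 = 20
Kelso–Dunly–Linby: 8+5 = 13
The minimum is 13 km via Kelso–Dunly–Linby.

13 km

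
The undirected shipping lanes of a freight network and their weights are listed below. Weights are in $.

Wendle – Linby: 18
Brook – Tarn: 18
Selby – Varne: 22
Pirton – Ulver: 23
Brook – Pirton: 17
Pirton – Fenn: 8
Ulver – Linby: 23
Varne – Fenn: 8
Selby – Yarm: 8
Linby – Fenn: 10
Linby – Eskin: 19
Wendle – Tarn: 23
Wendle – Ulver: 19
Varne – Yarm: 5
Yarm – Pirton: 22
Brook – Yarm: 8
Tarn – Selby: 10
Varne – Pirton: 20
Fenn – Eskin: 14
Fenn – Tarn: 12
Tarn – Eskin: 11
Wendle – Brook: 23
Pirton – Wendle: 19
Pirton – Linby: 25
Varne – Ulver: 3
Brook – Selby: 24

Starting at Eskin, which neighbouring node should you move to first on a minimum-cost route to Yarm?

Compare a few routes:
Eskin → Fenn → Varne → Yarm: 14+8+5 = 27
Eskin → Tarn → Selby → Yarm: 11+10+8 = 29
Cheapest is Eskin → Fenn → Varne → Yarm at $27.
So from Eskin the first move is to Fenn.

Fenn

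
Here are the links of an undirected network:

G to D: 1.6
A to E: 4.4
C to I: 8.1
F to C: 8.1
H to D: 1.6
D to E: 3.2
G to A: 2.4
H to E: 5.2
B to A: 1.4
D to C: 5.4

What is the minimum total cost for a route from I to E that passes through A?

Shortest I→A: I → C → D → G → A = 17.5
Shortest A→E: A → E = 4.4
Total via A: 17.5 + 4.4 = 21.9.

21.9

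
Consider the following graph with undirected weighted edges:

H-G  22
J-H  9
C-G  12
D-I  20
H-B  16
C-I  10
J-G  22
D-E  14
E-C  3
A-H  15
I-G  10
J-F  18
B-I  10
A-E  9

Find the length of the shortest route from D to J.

47

Shortest distances from D:
D: 0
E: 14  (via D)
C: 17  (via E)
I: 20  (via D)
A: 23  (via E)
G: 29  (via C)
B: 30  (via I)
H: 38  (via A)
J: 47  (via H)
Shortest route: D → E → A → H → J = 47.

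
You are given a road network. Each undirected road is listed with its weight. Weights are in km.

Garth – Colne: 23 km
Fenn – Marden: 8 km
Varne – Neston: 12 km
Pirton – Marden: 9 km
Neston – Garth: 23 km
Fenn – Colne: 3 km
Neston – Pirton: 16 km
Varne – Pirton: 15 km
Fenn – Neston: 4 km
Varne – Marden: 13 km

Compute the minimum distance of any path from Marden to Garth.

34 km

Candidate routes:
Marden–Fenn–Colne–Garth: 8+3+23 = 34
Marden–Fenn–Neston–Garth: 8+4+23 = 35
Marden–Varne–Neston–Garth: 13+12+23 = 48
Cheapest is Marden–Fenn–Colne–Garth at 34 km.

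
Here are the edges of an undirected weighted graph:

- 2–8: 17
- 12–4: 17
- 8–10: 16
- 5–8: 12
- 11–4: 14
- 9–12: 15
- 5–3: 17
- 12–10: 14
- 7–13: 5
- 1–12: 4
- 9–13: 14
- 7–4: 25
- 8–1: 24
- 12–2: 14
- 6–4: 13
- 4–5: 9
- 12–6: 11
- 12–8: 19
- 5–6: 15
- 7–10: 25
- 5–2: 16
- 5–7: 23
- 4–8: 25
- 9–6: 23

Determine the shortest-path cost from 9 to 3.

Candidate routes:
9–6–5–3: 23+15+17 = 55
9–12–6–5–3: 15+11+15+17 = 58
9–13–7–5–3: 14+5+23+17 = 59
9–12–4–5–3: 15+17+9+17 = 58
Cheapest is 9–6–5–3 at 55.

55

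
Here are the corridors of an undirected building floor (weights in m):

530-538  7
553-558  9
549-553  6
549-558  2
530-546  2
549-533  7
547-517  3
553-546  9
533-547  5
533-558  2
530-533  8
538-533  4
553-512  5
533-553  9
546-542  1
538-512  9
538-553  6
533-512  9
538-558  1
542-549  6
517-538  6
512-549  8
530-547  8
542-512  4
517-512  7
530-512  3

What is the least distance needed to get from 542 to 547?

11 m

Enumerating some paths:
542 - 512 - 530 - 547: 4+3+8 = 15
542 - 549 - 558 - 533 - 547: 6+2+2+5 = 15
542 - 512 - 517 - 547: 4+7+3 = 14
542 - 546 - 530 - 547: 1+2+8 = 11
The minimum is 11 m via 542 - 546 - 530 - 547.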